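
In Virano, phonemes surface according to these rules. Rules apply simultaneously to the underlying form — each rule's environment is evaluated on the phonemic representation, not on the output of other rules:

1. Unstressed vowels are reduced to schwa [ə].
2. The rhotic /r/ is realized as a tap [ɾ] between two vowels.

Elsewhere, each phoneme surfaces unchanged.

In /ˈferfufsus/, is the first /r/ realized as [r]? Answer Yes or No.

/r/ — between /e/ and /f/; rule 2 does not apply here → [r].
The actual realization is [r], which matches [r].

Yes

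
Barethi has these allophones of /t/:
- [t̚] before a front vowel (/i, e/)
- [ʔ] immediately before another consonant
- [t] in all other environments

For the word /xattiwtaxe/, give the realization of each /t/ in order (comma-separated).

Occurrence 1 (position 3): immediately before another consonant → [ʔ].
Occurrence 2 (position 4): before a front vowel (/i, e/) → [t̚].
Occurrence 3 (position 7): no conditioning environment matches → elsewhere allophone [t].

[ʔ], [t̚], [t]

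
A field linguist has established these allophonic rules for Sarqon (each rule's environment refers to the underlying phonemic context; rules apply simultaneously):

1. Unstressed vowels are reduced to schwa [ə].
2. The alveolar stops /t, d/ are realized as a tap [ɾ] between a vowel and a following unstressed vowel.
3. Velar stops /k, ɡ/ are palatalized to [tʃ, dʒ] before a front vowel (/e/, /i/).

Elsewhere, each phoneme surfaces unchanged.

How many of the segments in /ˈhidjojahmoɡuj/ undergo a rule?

4

Segments that undergo a rule: /o/ → [ə] (rule 1); /a/ → [ə] (rule 1); /o/ → [ə] (rule 1); /u/ → [ə] (rule 1).
All other segments surface unchanged.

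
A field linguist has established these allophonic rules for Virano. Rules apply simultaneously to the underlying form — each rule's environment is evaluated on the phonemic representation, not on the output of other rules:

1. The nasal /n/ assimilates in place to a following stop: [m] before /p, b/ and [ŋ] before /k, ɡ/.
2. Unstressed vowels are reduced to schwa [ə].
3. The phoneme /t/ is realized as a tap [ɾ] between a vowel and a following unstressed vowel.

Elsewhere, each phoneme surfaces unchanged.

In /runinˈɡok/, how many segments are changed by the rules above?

Segments that undergo a rule: /u/ → [ə] (rule 2); /i/ → [ə] (rule 2); /n/ → [ŋ] (rule 1).
All other segments surface unchanged.

3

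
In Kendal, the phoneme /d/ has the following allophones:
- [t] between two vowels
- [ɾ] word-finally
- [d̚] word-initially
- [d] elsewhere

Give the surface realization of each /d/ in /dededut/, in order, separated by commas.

[d̚], [t], [t]

Occurrence 1 (position 1): word-initially → [d̚].
Occurrence 2 (position 3): between two vowels → [t].
Occurrence 3 (position 5): between two vowels → [t].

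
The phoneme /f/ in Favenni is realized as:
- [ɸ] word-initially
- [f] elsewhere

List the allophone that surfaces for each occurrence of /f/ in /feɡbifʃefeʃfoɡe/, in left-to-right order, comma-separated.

[ɸ], [f], [f], [f]

Occurrence 1 (position 1): word-initially → [ɸ].
Occurrence 2 (position 6): no conditioning environment matches → elsewhere allophone [f].
Occurrence 3 (position 9): no conditioning environment matches → elsewhere allophone [f].
Occurrence 4 (position 12): no conditioning environment matches → elsewhere allophone [f].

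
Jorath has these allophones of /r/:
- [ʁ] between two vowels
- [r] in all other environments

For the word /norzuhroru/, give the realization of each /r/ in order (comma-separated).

Occurrence 1 (position 3): no conditioning environment matches → elsewhere allophone [r].
Occurrence 2 (position 7): no conditioning environment matches → elsewhere allophone [r].
Occurrence 3 (position 9): between two vowels → [ʁ].

[r], [r], [ʁ]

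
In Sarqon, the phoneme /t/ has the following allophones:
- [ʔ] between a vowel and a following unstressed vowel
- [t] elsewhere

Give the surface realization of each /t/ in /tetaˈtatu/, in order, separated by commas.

[t], [ʔ], [t], [ʔ]

Occurrence 1 (position 1): no conditioning environment matches → elsewhere allophone [t].
Occurrence 2 (position 3): between a vowel and a following unstressed vowel → [ʔ].
Occurrence 3 (position 5): no conditioning environment matches → elsewhere allophone [t].
Occurrence 4 (position 7): between a vowel and a following unstressed vowel → [ʔ].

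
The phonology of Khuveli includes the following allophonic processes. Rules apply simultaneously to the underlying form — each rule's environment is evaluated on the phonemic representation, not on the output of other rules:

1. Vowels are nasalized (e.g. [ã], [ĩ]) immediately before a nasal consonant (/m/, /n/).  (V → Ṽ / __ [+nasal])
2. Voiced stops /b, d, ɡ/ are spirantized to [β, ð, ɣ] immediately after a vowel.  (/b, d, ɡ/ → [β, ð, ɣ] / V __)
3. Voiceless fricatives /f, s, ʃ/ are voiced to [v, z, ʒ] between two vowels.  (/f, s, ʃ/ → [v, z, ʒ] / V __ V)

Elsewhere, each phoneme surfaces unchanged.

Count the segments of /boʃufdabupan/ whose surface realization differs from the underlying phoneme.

3

Segments that undergo a rule: /ʃ/ → [ʒ] (rule 3); /b/ → [β] (rule 2); /a/ → [ã] (rule 1).
All other segments surface unchanged.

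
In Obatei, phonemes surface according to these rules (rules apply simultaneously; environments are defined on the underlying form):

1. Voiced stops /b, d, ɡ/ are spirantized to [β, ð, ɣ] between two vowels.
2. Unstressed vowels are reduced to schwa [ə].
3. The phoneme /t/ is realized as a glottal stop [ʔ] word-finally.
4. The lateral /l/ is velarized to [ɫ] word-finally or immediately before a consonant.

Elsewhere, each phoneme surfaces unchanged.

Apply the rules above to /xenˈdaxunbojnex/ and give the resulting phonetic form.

[xənˈdaxənbəjnəx]

/x/ (word-initial): no rule targets it → [x].
Rule 2 applies to /e/ (between /x/ and /n/: in an unstressed syllable) → [ə].
/n/ (between /e/ and /d/) is unaffected → [n].
/d/ — between /n/ and /a/; rule 1 does not apply here → [d].
/a/ (between /d/ and /x/): rule 2 targets it, but not in an unstressed syllable → unchanged [a].
/x/ (between /a/ and /u/): no rule targets it → [x].
/u/ meets the environment for rule 2 (in an unstressed syllable) → [ə].
/n/ (between /u/ and /b/): no rule targets it → [n].
/b/ (between /n/ and /o/): rule 1 targets it, but not between two vowels → unchanged [b].
/o/ (between /b/ and /j/) occurs in an unstressed syllable → [ə] by rule 2.
/j/ (between /o/ and /n/): no rule targets it → [j].
/n/ (between /j/ and /e/) is unaffected → [n].
/e/ meets the environment for rule 2 (in an unstressed syllable) → [ə].
/x/ (word-final) is unaffected → [x].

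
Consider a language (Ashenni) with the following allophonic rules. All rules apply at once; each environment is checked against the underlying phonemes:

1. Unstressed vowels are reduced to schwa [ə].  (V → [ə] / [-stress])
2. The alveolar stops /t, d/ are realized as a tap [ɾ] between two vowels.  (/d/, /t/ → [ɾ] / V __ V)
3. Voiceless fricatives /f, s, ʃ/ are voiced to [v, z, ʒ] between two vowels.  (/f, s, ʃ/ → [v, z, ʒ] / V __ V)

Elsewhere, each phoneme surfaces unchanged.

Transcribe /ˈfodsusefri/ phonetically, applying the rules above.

[ˈfodsəzəfrə]

/f/ (word-initial): rule 3 targets it, but not between two vowels → unchanged [f].
/o/ — between /f/ and /d/; rule 1 does not apply here → [o].
/d/ (between /o/ and /s/): rule 2 targets it, but not between two vowels → unchanged [d].
/s/ (between /d/ and /u/): rule 3 targets it, but not between two vowels → unchanged [s].
/u/ (between /s/ and /s/) occurs in an unstressed syllable → [ə] by rule 1.
/s/ — between /u/ and /e/, between two vowels — surfaces as [z] (rule 3).
Rule 1 applies to /e/ (between /s/ and /f/: in an unstressed syllable) → [ə].
/f/ (between /e/ and /r/) fails the environment for rule 3, so it stays [f].
/r/ (between /f/ and /i/) is unaffected → [r].
Rule 1 applies to /i/ (word-final: in an unstressed syllable) → [ə].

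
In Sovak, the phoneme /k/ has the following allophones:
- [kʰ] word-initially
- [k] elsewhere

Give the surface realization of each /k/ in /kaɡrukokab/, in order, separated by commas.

Occurrence 1 (position 1): word-initially → [kʰ].
Occurrence 2 (position 6): no conditioning environment matches → elsewhere allophone [k].
Occurrence 3 (position 8): no conditioning environment matches → elsewhere allophone [k].

[kʰ], [k], [k]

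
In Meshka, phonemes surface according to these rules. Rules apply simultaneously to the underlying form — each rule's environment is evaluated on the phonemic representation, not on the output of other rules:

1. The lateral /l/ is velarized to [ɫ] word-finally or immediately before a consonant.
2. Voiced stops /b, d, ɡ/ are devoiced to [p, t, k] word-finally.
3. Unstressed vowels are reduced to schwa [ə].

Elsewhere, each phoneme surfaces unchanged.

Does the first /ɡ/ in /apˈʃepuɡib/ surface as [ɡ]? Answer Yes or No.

Yes

/ɡ/ (between /u/ and /i/): rule 2 targets it, but not word-finally → unchanged [ɡ].
The actual realization is [ɡ], which matches [ɡ].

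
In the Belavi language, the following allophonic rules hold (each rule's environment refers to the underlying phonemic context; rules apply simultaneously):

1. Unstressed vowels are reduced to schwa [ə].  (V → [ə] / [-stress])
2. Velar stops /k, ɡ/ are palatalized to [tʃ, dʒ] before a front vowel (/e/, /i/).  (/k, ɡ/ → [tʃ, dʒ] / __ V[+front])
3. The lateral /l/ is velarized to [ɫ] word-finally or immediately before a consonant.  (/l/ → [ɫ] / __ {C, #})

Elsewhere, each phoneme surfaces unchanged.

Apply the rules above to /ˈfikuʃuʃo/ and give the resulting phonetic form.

/i/ (between /f/ and /k/) fails the environment for rule 1, so it stays [i].
/k/ (between /i/ and /u/) is in the target of rule 2 but the environment (before a front vowel) is not met → [k].
/u/ — between /k/ and /ʃ/, in an unstressed syllable — surfaces as [ə] (rule 1).
/u/ (between /ʃ/ and /ʃ/) occurs in an unstressed syllable → [ə] by rule 1.
/o/ meets the environment for rule 1 (in an unstressed syllable) → [ə].

[ˈfikəʃəʃə]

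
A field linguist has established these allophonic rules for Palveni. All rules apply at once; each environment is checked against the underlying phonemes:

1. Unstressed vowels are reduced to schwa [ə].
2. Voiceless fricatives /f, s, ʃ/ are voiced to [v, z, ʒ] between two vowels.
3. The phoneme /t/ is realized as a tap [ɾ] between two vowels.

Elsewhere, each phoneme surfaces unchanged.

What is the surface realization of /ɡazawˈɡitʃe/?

[ɡəzəwˈɡitʃə]

/a/ meets the environment for rule 1 (in an unstressed syllable) → [ə].
/a/ — between /z/ and /w/, in an unstressed syllable — surfaces as [ə] (rule 1).
/i/ — between /ɡ/ and /t/; rule 1 does not apply here → [i].
/t/ (between /i/ and /ʃ/): rule 3 targets it, but not between two vowels → unchanged [t].
/ʃ/ (between /t/ and /e/): rule 2 targets it, but not between two vowels → unchanged [ʃ].
/e/ (word-final) occurs in an unstressed syllable → [ə] by rule 1.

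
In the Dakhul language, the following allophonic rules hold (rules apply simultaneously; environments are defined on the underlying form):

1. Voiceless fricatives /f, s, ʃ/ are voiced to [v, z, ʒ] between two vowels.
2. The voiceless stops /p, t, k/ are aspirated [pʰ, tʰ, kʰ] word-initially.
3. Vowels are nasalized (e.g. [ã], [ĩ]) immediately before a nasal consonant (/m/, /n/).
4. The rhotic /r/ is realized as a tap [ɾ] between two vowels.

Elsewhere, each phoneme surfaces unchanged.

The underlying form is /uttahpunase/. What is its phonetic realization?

[uttahpũnaze]

/u/ — word-initial; rule 3 does not apply here → [u].
/t/ (between /u/ and /t/) fails the environment for rule 2, so it stays [t].
/t/ — between /t/ and /a/; rule 2 does not apply here → [t].
/a/ — between /t/ and /h/; rule 3 does not apply here → [a].
/p/ (between /h/ and /u/) fails the environment for rule 2, so it stays [p].
/u/ meets the environment for rule 3 (before a nasal consonant) → [ũ].
/a/ (between /n/ and /s/): rule 3 targets it, but not before a nasal consonant → unchanged [a].
/s/ (between /a/ and /e/): between two vowels, so rule 1 applies → [z].
/e/ (word-final) is in the target of rule 3 but the environment (before a nasal consonant) is not met → [e].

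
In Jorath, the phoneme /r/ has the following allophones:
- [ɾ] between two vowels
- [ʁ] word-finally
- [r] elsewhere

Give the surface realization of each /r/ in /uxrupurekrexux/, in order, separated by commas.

[r], [ɾ], [r]

Occurrence 1 (position 3): no conditioning environment matches → elsewhere allophone [r].
Occurrence 2 (position 7): between two vowels → [ɾ].
Occurrence 3 (position 10): no conditioning environment matches → elsewhere allophone [r].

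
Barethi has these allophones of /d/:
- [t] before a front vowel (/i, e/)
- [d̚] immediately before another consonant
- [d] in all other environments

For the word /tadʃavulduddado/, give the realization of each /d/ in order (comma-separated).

[d̚], [d], [d̚], [d], [d]

Occurrence 1 (position 3): immediately before another consonant → [d̚].
Occurrence 2 (position 9): no conditioning environment matches → elsewhere allophone [d].
Occurrence 3 (position 11): immediately before another consonant → [d̚].
Occurrence 4 (position 12): no conditioning environment matches → elsewhere allophone [d].
Occurrence 5 (position 14): no conditioning environment matches → elsewhere allophone [d].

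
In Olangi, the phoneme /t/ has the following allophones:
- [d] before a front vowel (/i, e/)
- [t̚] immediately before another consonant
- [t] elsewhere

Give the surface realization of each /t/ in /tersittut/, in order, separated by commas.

[d], [t̚], [t], [t]

Occurrence 1 (position 1): before a front vowel (/i, e/) → [d].
Occurrence 2 (position 6): immediately before another consonant → [t̚].
Occurrence 3 (position 7): no conditioning environment matches → elsewhere allophone [t].
Occurrence 4 (position 9): no conditioning environment matches → elsewhere allophone [t].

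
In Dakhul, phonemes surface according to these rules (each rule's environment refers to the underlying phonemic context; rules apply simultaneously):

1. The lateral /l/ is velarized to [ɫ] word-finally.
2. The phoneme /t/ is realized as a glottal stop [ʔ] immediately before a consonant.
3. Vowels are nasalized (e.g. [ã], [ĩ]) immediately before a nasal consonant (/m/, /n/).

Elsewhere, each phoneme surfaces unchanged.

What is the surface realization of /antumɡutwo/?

/a/ — word-initial, before a nasal consonant — surfaces as [ã] (rule 3).
/n/ (between /a/ and /t/): no rule targets it → [n].
/t/ (between /n/ and /u/) fails the environment for rule 2, so it stays [t].
/u/ meets the environment for rule 3 (before a nasal consonant) → [ũ].
/m/ (between /u/ and /ɡ/) is unaffected → [m].
/ɡ/ — not in any rule's target class → [ɡ].
/u/ (between /ɡ/ and /t/) is in the target of rule 3 but the environment (before a nasal consonant) is not met → [u].
/t/ (between /u/ and /w/): immediately before a consonant, so rule 2 applies → [ʔ].
/w/ (between /t/ and /o/) is unaffected → [w].
/o/ (word-final) fails the environment for rule 3, so it stays [o].

[ãntũmɡuʔwo]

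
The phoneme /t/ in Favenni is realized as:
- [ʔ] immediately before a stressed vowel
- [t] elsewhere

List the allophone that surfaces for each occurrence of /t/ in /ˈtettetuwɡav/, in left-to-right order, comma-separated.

Occurrence 1 (position 1): immediately before a stressed vowel → [ʔ].
Occurrence 2 (position 3): no conditioning environment matches → elsewhere allophone [t].
Occurrence 3 (position 4): no conditioning environment matches → elsewhere allophone [t].
Occurrence 4 (position 6): no conditioning environment matches → elsewhere allophone [t].

[ʔ], [t], [t], [t]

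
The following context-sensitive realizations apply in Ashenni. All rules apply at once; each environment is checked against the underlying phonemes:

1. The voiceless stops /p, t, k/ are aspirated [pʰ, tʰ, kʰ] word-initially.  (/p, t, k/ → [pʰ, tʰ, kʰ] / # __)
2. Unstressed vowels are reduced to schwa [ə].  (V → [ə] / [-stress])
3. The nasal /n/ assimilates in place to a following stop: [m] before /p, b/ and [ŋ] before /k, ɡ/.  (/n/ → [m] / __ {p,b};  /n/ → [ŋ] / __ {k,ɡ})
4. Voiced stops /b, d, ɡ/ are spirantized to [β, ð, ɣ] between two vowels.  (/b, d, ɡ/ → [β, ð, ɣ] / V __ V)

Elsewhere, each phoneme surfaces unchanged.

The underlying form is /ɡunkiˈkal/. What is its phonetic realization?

[ɡəŋkəˈkal]

/ɡ/ (word-initial) is in the target of rule 4 but the environment (between two vowels) is not met → [ɡ].
/u/ (between /ɡ/ and /n/): in an unstressed syllable, so rule 2 applies → [ə].
/n/ (between /u/ and /k/): before a labial or velar stop, so rule 3 applies → [ŋ].
/k/ (between /n/ and /i/) fails the environment for rule 1, so it stays [k].
Rule 2 applies to /i/ (between /k/ and /k/: in an unstressed syllable) → [ə].
/k/ (between /i/ and /a/): rule 1 targets it, but not word-initially → unchanged [k].
/a/ (between /k/ and /l/) is in the target of rule 2 but the environment (in an unstressed syllable) is not met → [a].
/l/ — not in any rule's target class → [l].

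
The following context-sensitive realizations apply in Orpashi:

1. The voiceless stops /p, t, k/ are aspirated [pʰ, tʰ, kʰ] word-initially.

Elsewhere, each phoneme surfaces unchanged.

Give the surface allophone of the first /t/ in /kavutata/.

[t]

/t/ (between /u/ and /a/) fails the environment for rule 1, so it stays [t].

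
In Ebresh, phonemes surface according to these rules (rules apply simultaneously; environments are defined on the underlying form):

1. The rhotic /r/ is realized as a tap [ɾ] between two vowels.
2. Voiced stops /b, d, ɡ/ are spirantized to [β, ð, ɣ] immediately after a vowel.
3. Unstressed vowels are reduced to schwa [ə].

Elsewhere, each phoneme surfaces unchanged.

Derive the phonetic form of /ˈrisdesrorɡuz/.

[ˈrisdəsrərɡəz]

/r/ (word-initial) fails the environment for rule 1, so it stays [r].
/i/ (between /r/ and /s/) is in the target of rule 3 but the environment (in an unstressed syllable) is not met → [i].
/s/ stays [s].
/d/ — between /s/ and /e/; rule 2 does not apply here → [d].
/e/ (between /d/ and /s/): in an unstressed syllable, so rule 3 applies → [ə].
/s/ stays [s].
/r/ (between /s/ and /o/) fails the environment for rule 1, so it stays [r].
/o/ meets the environment for rule 3 (in an unstressed syllable) → [ə].
/r/ (between /o/ and /ɡ/) fails the environment for rule 1, so it stays [r].
/ɡ/ (between /r/ and /u/) is in the target of rule 2 but the environment (immediately after a vowel) is not met → [ɡ].
Rule 3 applies to /u/ (between /ɡ/ and /z/: in an unstressed syllable) → [ə].
/z/ stays [z].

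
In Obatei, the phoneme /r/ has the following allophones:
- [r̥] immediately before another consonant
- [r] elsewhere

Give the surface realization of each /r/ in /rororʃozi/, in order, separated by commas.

Occurrence 1 (position 1): no conditioning environment matches → elsewhere allophone [r].
Occurrence 2 (position 3): no conditioning environment matches → elsewhere allophone [r].
Occurrence 3 (position 5): immediately before another consonant → [r̥].

[r], [r], [r̥]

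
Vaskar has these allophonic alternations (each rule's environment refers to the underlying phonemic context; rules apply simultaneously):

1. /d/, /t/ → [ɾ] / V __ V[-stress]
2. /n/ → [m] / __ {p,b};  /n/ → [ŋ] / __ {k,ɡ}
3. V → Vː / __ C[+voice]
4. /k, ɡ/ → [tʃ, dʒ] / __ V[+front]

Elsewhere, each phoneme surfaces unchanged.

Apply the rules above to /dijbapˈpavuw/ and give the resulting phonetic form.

/d/ (word-initial): rule 1 targets it, but not between a vowel and a following unstressed vowel → unchanged [d].
/i/ (between /d/ and /j/) occurs before a voiced consonant → [iː] by rule 3.
/a/ (between /b/ and /p/): rule 3 targets it, but not before a voiced consonant → unchanged [a].
/a/ — between /p/ and /v/, before a voiced consonant — surfaces as [aː] (rule 3).
/u/ (between /v/ and /w/): before a voiced consonant, so rule 3 applies → [uː].

[diːjbapˈpaːvuːw]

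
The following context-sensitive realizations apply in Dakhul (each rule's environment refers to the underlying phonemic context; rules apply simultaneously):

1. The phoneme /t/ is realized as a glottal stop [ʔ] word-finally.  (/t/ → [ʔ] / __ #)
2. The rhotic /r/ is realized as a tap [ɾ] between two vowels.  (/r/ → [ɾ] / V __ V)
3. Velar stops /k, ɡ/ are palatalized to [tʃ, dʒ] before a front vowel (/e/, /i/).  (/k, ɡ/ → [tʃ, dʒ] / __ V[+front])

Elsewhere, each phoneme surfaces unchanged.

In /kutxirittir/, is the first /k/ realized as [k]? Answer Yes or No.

Yes

/k/ (word-initial): rule 3 targets it, but not before a front vowel → unchanged [k].
The actual realization is [k], which matches [k].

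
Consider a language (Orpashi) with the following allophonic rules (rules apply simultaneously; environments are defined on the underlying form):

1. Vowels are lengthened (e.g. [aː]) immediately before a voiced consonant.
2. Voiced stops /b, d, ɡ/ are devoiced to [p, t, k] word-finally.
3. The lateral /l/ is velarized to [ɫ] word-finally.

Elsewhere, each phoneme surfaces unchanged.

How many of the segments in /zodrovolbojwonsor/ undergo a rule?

6

Segments that undergo a rule: /o/ → [oː] (rule 1); /o/ → [oː] (rule 1); /o/ → [oː] (rule 1); /o/ → [oː] (rule 1); /o/ → [oː] (rule 1); /o/ → [oː] (rule 1).
All other segments surface unchanged.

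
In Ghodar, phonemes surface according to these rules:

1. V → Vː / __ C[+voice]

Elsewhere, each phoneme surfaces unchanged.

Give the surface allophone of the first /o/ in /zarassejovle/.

/o/ meets the environment for rule 1 (before a voiced consonant) → [oː].

[oː]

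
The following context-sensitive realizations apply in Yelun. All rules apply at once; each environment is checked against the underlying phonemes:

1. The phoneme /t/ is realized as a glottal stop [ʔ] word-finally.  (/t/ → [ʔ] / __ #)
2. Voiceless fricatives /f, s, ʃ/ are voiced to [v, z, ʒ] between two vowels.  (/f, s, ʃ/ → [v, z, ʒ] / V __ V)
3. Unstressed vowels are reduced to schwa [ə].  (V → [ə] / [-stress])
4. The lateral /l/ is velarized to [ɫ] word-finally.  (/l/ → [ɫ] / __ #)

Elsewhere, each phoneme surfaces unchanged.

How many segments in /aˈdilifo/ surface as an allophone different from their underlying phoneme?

Segments that undergo a rule: /a/ → [ə] (rule 3); /i/ → [ə] (rule 3); /f/ → [v] (rule 2); /o/ → [ə] (rule 3).
All other segments surface unchanged.

4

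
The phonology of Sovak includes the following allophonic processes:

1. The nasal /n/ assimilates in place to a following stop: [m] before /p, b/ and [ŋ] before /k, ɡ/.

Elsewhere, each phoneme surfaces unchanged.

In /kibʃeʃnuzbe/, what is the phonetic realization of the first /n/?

[n]

/n/ (between /ʃ/ and /u/) fails the environment for rule 1, so it stays [n].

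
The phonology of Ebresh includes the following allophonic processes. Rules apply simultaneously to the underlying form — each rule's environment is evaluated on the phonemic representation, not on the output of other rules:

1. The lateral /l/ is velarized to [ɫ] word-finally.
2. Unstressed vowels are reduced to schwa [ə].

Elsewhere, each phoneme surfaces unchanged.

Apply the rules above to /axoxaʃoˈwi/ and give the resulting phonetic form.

Rule 2 applies to /a/ (word-initial: in an unstressed syllable) → [ə].
/o/ (between /x/ and /x/): in an unstressed syllable, so rule 2 applies → [ə].
/a/ — between /x/ and /ʃ/, in an unstressed syllable — surfaces as [ə] (rule 2).
/o/ (between /ʃ/ and /w/): in an unstressed syllable, so rule 2 applies → [ə].
/i/ (word-final) fails the environment for rule 2, so it stays [i].

[əxəxəʃəˈwi]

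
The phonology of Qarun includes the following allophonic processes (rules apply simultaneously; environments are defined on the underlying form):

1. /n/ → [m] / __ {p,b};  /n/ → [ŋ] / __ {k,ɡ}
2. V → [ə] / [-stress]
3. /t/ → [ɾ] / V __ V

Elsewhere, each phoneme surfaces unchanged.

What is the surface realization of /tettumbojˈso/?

/t/ (word-initial) fails the environment for rule 3, so it stays [t].
Rule 2 applies to /e/ (between /t/ and /t/: in an unstressed syllable) → [ə].
/t/ (between /e/ and /t/) is in the target of rule 3 but the environment (between two vowels) is not met → [t].
/t/ (between /t/ and /u/) is in the target of rule 3 but the environment (between two vowels) is not met → [t].
Rule 2 applies to /u/ (between /t/ and /m/: in an unstressed syllable) → [ə].
Rule 2 applies to /o/ (between /b/ and /j/: in an unstressed syllable) → [ə].
/o/ (word-final) is in the target of rule 2 but the environment (in an unstressed syllable) is not met → [o].

[təttəmbəjˈso]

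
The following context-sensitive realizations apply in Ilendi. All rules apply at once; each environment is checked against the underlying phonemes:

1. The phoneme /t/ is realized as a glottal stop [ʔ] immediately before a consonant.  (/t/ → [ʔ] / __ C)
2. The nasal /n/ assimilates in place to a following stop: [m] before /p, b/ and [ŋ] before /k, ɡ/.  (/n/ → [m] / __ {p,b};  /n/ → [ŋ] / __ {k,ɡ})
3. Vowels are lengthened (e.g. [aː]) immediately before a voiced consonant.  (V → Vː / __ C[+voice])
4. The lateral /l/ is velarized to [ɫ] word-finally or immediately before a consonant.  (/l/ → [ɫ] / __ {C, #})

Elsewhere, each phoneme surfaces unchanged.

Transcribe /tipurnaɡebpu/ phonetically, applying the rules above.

[tipuːrnaːɡeːbpu]

/t/ (word-initial) fails the environment for rule 1, so it stays [t].
/i/ — between /t/ and /p/; rule 3 does not apply here → [i].
/u/ (between /p/ and /r/): before a voiced consonant, so rule 3 applies → [uː].
/n/ (between /r/ and /a/): rule 2 targets it, but not before a labial or velar stop → unchanged [n].
/a/ — between /n/ and /ɡ/, before a voiced consonant — surfaces as [aː] (rule 3).
Rule 3 applies to /e/ (between /ɡ/ and /b/: before a voiced consonant) → [eː].
/u/ — word-final; rule 3 does not apply here → [u].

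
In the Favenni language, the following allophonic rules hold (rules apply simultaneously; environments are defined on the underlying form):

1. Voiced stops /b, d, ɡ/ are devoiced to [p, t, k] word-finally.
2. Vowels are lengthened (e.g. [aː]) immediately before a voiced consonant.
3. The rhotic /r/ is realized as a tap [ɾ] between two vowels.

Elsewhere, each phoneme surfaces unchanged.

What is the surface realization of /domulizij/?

/d/ (word-initial) is in the target of rule 1 but the environment (word-finally) is not met → [d].
/o/ (between /d/ and /m/) occurs before a voiced consonant → [oː] by rule 2.
/u/ (between /m/ and /l/) occurs before a voiced consonant → [uː] by rule 2.
/i/ meets the environment for rule 2 (before a voiced consonant) → [iː].
Rule 2 applies to /i/ (between /z/ and /j/: before a voiced consonant) → [iː].

[doːmuːliːziːj]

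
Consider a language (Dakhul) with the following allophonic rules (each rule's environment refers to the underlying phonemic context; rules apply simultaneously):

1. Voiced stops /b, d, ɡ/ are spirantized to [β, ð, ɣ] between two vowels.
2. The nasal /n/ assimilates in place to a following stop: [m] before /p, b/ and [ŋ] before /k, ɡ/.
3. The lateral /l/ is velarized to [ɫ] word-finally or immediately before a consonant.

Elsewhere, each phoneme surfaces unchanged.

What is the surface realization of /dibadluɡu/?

[diβadluɣu]

/d/ (word-initial) is in the target of rule 1 but the environment (between two vowels) is not met → [d].
/i/ stays [i].
/b/ meets the environment for rule 1 (between two vowels) → [β].
/a/ — not in any rule's target class → [a].
/d/ (between /a/ and /l/) is in the target of rule 1 but the environment (between two vowels) is not met → [d].
/l/ (between /d/ and /u/) fails the environment for rule 3, so it stays [l].
/u/ (between /l/ and /ɡ/): no rule targets it → [u].
/ɡ/ (between /u/ and /u/): between two vowels, so rule 1 applies → [ɣ].
/u/ (word-final) is unaffected → [u].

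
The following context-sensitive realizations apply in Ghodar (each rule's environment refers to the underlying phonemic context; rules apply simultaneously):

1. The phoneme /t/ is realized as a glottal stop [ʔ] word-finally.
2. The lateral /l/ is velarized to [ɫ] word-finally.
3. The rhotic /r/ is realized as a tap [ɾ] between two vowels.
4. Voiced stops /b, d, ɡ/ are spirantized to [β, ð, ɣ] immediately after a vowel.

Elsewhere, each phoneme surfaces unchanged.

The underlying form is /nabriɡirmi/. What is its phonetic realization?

[naβriɣirmi]

/n/ (word-initial): no rule targets it → [n].
/a/ — not in any rule's target class → [a].
/b/ meets the environment for rule 4 (immediately after a vowel) → [β].
/r/ — between /b/ and /i/; rule 3 does not apply here → [r].
/i/ stays [i].
/ɡ/ — between /i/ and /i/, immediately after a vowel — surfaces as [ɣ] (rule 4).
/i/ (between /ɡ/ and /r/): no rule targets it → [i].
/r/ — between /i/ and /m/; rule 3 does not apply here → [r].
/m/ (between /r/ and /i/): no rule targets it → [m].
/i/ — not in any rule's target class → [i].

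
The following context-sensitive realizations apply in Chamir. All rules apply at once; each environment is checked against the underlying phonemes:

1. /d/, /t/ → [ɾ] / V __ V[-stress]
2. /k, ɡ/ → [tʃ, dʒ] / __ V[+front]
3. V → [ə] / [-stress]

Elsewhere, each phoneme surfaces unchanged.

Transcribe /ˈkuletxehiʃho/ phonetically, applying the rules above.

/k/ (word-initial): rule 2 targets it, but not before a front vowel → unchanged [k].
/u/ — between /k/ and /l/; rule 3 does not apply here → [u].
/l/ (between /u/ and /e/) is unaffected → [l].
/e/ (between /l/ and /t/): in an unstressed syllable, so rule 3 applies → [ə].
/t/ (between /e/ and /x/): rule 1 targets it, but not between a vowel and a following unstressed vowel → unchanged [t].
/x/ — not in any rule's target class → [x].
/e/ — between /x/ and /h/, in an unstressed syllable — surfaces as [ə] (rule 3).
/h/ stays [h].
Rule 3 applies to /i/ (between /h/ and /ʃ/: in an unstressed syllable) → [ə].
/ʃ/ (between /i/ and /h/) is unaffected → [ʃ].
/h/ (between /ʃ/ and /o/) is unaffected → [h].
/o/ (word-final): in an unstressed syllable, so rule 3 applies → [ə].

[ˈkulətxəhəʃhə]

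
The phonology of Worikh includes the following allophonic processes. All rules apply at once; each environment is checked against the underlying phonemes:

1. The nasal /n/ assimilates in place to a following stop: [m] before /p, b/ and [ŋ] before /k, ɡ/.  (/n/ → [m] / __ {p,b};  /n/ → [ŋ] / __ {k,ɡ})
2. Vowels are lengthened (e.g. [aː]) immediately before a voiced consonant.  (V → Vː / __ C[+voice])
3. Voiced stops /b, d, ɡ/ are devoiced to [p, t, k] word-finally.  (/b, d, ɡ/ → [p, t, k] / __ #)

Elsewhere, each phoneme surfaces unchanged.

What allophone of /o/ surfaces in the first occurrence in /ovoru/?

[oː]

/o/ — word-initial, before a voiced consonant — surfaces as [oː] (rule 2).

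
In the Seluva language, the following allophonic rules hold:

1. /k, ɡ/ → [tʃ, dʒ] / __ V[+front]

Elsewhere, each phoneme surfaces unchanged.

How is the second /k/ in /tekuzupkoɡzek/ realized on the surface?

[k]

/k/ (between /p/ and /o/) fails the environment for rule 1, so it stays [k].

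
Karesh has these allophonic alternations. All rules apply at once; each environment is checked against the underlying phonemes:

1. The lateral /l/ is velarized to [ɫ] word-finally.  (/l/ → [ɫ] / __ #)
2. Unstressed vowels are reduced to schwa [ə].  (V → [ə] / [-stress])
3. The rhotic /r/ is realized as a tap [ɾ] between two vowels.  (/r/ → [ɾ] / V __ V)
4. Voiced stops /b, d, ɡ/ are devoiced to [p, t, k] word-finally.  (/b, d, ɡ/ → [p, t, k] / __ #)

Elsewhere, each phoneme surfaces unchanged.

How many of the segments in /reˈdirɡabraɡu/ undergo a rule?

Segments that undergo a rule: /e/ → [ə] (rule 2); /a/ → [ə] (rule 2); /a/ → [ə] (rule 2); /u/ → [ə] (rule 2).
All other segments surface unchanged.

4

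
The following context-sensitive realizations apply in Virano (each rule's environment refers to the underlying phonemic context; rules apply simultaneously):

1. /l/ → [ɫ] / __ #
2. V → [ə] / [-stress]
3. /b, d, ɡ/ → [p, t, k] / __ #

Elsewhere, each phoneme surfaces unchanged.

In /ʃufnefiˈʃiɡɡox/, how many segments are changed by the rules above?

4

Segments that undergo a rule: /u/ → [ə] (rule 2); /e/ → [ə] (rule 2); /i/ → [ə] (rule 2); /o/ → [ə] (rule 2).
All other segments surface unchanged.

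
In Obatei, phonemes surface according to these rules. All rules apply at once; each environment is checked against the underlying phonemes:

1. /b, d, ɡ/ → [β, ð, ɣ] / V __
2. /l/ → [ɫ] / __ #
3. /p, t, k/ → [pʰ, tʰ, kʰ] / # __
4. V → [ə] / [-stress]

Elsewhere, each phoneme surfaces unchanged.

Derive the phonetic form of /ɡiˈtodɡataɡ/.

/ɡ/ (word-initial): rule 1 targets it, but not immediately after a vowel → unchanged [ɡ].
/i/ (between /ɡ/ and /t/) occurs in an unstressed syllable → [ə] by rule 4.
/t/ (between /i/ and /o/): rule 3 targets it, but not word-initially → unchanged [t].
/o/ (between /t/ and /d/) is in the target of rule 4 but the environment (in an unstressed syllable) is not met → [o].
Rule 1 applies to /d/ (between /o/ and /ɡ/: immediately after a vowel) → [ð].
/ɡ/ (between /d/ and /a/): rule 1 targets it, but not immediately after a vowel → unchanged [ɡ].
/a/ — between /ɡ/ and /t/, in an unstressed syllable — surfaces as [ə] (rule 4).
/t/ (between /a/ and /a/) fails the environment for rule 3, so it stays [t].
/a/ — between /t/ and /ɡ/, in an unstressed syllable — surfaces as [ə] (rule 4).
/ɡ/ (word-final) occurs immediately after a vowel → [ɣ] by rule 1.

[ɡəˈtoðɡətəɣ]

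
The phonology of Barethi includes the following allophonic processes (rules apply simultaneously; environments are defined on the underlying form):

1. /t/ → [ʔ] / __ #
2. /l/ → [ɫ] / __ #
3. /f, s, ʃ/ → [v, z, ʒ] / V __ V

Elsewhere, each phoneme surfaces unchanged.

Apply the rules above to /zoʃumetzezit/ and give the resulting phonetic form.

[zoʒumetzeziʔ]

/z/ — not in any rule's target class → [z].
/o/ (between /z/ and /ʃ/): no rule targets it → [o].
/ʃ/ meets the environment for rule 3 (between two vowels) → [ʒ].
/u/ stays [u].
/m/ — not in any rule's target class → [m].
/e/ (between /m/ and /t/) is unaffected → [e].
/t/ — between /e/ and /z/; rule 1 does not apply here → [t].
/z/ stays [z].
/e/ (between /z/ and /z/): no rule targets it → [e].
/z/ (between /e/ and /i/) is unaffected → [z].
/i/ — not in any rule's target class → [i].
/t/ (word-final) occurs word-finally → [ʔ] by rule 1.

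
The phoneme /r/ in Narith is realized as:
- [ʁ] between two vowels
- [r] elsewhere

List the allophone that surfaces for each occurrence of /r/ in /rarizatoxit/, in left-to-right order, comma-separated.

Occurrence 1 (position 1): no conditioning environment matches → elsewhere allophone [r].
Occurrence 2 (position 3): between two vowels → [ʁ].

[r], [ʁ]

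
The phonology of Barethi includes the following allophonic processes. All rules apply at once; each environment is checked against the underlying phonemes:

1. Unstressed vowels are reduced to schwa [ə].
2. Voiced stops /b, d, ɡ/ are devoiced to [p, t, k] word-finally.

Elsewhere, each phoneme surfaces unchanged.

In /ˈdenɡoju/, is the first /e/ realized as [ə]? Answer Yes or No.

No

/e/ (between /d/ and /n/): rule 1 targets it, but not in an unstressed syllable → unchanged [e].
The actual realization is [e], not [ə].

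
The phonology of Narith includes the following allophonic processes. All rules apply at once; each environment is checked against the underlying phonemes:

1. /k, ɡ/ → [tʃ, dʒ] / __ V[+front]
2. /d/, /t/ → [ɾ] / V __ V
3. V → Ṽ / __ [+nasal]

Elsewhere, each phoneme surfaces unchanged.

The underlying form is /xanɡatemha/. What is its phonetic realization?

/x/ (word-initial) is unaffected → [x].
/a/ — between /x/ and /n/, before a nasal consonant — surfaces as [ã] (rule 3).
/n/ (between /a/ and /ɡ/) is unaffected → [n].
/ɡ/ (between /n/ and /a/): rule 1 targets it, but not before a front vowel → unchanged [ɡ].
/a/ — between /ɡ/ and /t/; rule 3 does not apply here → [a].
/t/ (between /a/ and /e/) occurs between two vowels → [ɾ] by rule 2.
/e/ (between /t/ and /m/): before a nasal consonant, so rule 3 applies → [ẽ].
/m/ (between /e/ and /h/) is unaffected → [m].
/h/ (between /m/ and /a/) is unaffected → [h].
/a/ (word-final) is in the target of rule 3 but the environment (before a nasal consonant) is not met → [a].

[xãnɡaɾẽmha]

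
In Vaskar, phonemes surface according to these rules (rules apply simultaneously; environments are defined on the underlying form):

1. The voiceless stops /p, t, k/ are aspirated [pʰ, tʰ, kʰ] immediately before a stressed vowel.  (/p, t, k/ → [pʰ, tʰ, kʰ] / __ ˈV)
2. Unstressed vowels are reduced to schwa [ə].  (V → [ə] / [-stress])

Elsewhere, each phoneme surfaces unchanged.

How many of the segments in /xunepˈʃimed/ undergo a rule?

3

Segments that undergo a rule: /u/ → [ə] (rule 2); /e/ → [ə] (rule 2); /e/ → [ə] (rule 2).
All other segments surface unchanged.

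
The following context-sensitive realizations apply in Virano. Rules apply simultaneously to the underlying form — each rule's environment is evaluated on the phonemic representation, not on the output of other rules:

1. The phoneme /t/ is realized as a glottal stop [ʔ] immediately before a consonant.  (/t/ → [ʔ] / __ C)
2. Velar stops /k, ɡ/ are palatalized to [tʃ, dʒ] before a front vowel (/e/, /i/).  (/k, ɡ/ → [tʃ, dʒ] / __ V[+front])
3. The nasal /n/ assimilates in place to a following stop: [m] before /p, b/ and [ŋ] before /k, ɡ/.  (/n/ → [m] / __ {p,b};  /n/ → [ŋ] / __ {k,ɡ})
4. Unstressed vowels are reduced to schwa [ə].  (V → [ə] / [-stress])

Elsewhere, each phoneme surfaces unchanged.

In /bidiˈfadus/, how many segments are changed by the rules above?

3

Segments that undergo a rule: /i/ → [ə] (rule 4); /i/ → [ə] (rule 4); /u/ → [ə] (rule 4).
All other segments surface unchanged.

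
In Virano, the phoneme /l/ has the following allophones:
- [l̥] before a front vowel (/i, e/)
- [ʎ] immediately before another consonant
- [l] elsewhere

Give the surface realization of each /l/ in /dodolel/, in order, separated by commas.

[l̥], [l]

Occurrence 1 (position 5): before a front vowel (/i, e/) → [l̥].
Occurrence 2 (position 7): no conditioning environment matches → elsewhere allophone [l].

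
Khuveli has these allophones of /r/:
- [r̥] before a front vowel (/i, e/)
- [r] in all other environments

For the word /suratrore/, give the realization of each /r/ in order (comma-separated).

[r], [r], [r̥]

Occurrence 1 (position 3): no conditioning environment matches → elsewhere allophone [r].
Occurrence 2 (position 6): no conditioning environment matches → elsewhere allophone [r].
Occurrence 3 (position 8): before a front vowel (/i, e/) → [r̥].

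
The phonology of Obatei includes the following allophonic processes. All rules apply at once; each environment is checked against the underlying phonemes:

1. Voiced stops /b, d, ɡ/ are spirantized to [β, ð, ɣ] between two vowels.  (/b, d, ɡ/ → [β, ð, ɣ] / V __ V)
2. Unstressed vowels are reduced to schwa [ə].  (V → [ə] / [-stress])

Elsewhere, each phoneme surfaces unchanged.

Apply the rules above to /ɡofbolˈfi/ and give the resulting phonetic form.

/ɡ/ (word-initial) is in the target of rule 1 but the environment (between two vowels) is not met → [ɡ].
Rule 2 applies to /o/ (between /ɡ/ and /f/: in an unstressed syllable) → [ə].
/f/ (between /o/ and /b/) is unaffected → [f].
/b/ (between /f/ and /o/): rule 1 targets it, but not between two vowels → unchanged [b].
/o/ (between /b/ and /l/): in an unstressed syllable, so rule 2 applies → [ə].
/l/ (between /o/ and /f/) is unaffected → [l].
/f/ — not in any rule's target class → [f].
/i/ (word-final) is in the target of rule 2 but the environment (in an unstressed syllable) is not met → [i].

[ɡəfbəlˈfi]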